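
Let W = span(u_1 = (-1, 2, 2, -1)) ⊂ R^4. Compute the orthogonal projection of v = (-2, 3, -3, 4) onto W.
proj_W(v) = (1/5, -2/5, -2/5, 1/5)

Set up U = [u_1 | ... | u_1] ∈ R^(4×1). The projector onto W = col(U) is P = U (U^T U)^(-1) U^T.
Compute U^T U =
  [10],
and U^T v = (-2).
Solve U^T U · c = U^T v for the coefficients: c = (-1/5). The projection is proj_W(v) = U c.
Check: (v - proj_W(v)) · u_1 = 0  (should be 0).
Result: proj_W(v) = (1/5, -2/5, -2/5, 1/5).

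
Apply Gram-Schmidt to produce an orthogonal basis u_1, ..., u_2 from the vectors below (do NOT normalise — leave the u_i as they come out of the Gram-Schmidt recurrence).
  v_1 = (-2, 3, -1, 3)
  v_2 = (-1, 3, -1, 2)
Orthogonal basis:
  u_1 = (-2, 3, -1, 3)
  u_2 = (13/23, 15/23, -5/23, -8/23)

Apply the Gram-Schmidt recurrence
  u_1 = v_1
  u_i = v_i − Σ_{j<i} ((v_i · u_j) / (u_j · u_j)) · u_j.

Step by step this gives:
  u_1 = (-2, 3, -1, 3)
  u_2 = (13/23, 15/23, -5/23, -8/23)

Orthogonality check:
  u_2 · u_1 = 0 (should be 0)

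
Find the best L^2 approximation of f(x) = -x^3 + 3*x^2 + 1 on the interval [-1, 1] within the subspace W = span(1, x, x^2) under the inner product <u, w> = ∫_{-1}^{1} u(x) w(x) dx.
g(x) = 3*x^2 - 3*x/5 + 1

The best approximation g ∈ W is the orthogonal projection of f onto W. Writing g = a_0 + a_1 x + a_2 x^2, the coefficients solve the normal equations G · a = b where
  G_{ij} = <φ_i, φ_j> and b_i = <f, φ_i>, with φ_0 = 1, φ_1 = x, φ_2 = x^2.
G =
  [2, 0, 2/3]
  [0, 2/3, 0]
  [2/3, 0, 2/5],
b = (4, -2/5, 28/15).
Solving gives a_0 = 1, a_1 = -3/5, a_2 = 3, so
  g(x) = 3*x^2 - 3*x/5 + 1.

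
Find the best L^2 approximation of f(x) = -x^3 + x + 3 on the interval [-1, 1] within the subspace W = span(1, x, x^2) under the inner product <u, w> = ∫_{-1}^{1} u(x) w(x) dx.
g(x) = 2*x/5 + 3

The best approximation g ∈ W is the orthogonal projection of f onto W. Writing g = a_0 + a_1 x + a_2 x^2, the coefficients solve the normal equations G · a = b where
  G_{ij} = <φ_i, φ_j> and b_i = <f, φ_i>, with φ_0 = 1, φ_1 = x, φ_2 = x^2.
G =
  [2, 0, 2/3]
  [0, 2/3, 0]
  [2/3, 0, 2/5],
b = (6, 4/15, 2).
Solving gives a_0 = 3, a_1 = 2/5, a_2 = 0, so
  g(x) = 2*x/5 + 3.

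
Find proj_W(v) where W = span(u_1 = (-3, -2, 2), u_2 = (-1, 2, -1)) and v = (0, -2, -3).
proj_W(v) = (68/93, -16/93, -7/93)

Set up U = [u_1 | ... | u_2] ∈ R^(3×2). The projector onto W = col(U) is P = U (U^T U)^(-1) U^T.
Compute U^T U =
  [17, -3]
  [-3, 6],
and U^T v = (-2, -1).
Solve U^T U · c = U^T v for the coefficients: c = (-5/31, -23/93). The projection is proj_W(v) = U c.
Check: (v - proj_W(v)) · u_1 = 0  (should be 0).
Check: (v - proj_W(v)) · u_2 = 0  (should be 0).
Result: proj_W(v) = (68/93, -16/93, -7/93).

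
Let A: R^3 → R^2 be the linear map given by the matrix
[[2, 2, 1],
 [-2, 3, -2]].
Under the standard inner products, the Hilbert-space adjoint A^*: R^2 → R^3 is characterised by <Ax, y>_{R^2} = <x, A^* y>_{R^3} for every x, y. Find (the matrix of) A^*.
A^* = A^T =
[[2, -2],
 [2, 3],
 [1, -2]]

For real matrices with standard dot products, the defining identity <Ax, y> = <x, A^* y> gives (Ax)^T y = x^T (A^*) y, i.e. x^T A^T y = x^T (A^*) y. Since this holds for all x, y, we must have A^* = A^T. Therefore
A^* =
[[2, -2],
 [2, 3],
 [1, -2]].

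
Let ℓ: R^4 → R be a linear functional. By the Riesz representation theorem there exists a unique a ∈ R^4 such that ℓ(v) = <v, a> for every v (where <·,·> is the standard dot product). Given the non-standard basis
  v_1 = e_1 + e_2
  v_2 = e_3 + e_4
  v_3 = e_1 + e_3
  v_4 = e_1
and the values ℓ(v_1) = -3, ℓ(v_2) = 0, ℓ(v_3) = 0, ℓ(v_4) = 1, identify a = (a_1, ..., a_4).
a = (1, -4, -1, 1)

Write a = (a_1, ..., a_4) in the standard basis. For each basis vector v_i, ℓ(v_i) = <v_i, a> is a linear equation in the a_j's. Collect the n equations into a matrix system V a = ℓ, where row i of V is v_i (expressed in the standard basis). Since V is invertible (lower-triangular with 1s on the diagonal, up to permutation), solve by back-substitution:
  V =
[[1, 1, 0, 0],
 [0, 0, 1, 1],
 [1, 0, 1, 0],
 [1, 0, 0, 0]]
  V a = (-3, 0, 0, 1)
Solving gives a = (1, -4, -1, 1).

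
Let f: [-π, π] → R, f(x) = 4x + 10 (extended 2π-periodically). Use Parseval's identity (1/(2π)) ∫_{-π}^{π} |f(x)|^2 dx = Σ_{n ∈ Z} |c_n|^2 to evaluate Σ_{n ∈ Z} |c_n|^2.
Σ |c_n|^2 = 16π^2/3 + 100

Expand and integrate term by term over [-π, π]:
  ∫ (4x)^2 dx = 16·(2π^3/3); ∫ 2·4·(10)·x dx = 0 (odd integrand); ∫ 10^2 dx = 100·2π.
So (1/(2π)) ∫_{-π}^{π} (4x + 10)^2 dx = 16π^2/3 + 100 = 16π^2/3 + 100.
Parseval ⇒ Σ |c_n|^2 = 16π^2/3 + 100.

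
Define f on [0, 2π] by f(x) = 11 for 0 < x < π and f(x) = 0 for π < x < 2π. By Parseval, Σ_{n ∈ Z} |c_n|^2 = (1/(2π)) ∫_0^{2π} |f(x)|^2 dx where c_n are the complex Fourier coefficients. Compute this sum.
Σ |c_n|^2 = 121/2

Parseval equates the L^2 energy of f (normalised by 1/(2π)) with the ℓ^2 sum of its Fourier coefficients: (1/(2π)) ∫_0^{2π} |f|^2 = Σ |c_n|^2.
Compute the left side: (1/(2π)) [∫_0^π 11^2 dx + ∫_π^{2π} 0^2 dx] = (1/(2π)) · (121π + 0π) = (121 + 0)/2 = 121/2.
So Σ_{n ∈ Z} |c_n|^2 = 121/2.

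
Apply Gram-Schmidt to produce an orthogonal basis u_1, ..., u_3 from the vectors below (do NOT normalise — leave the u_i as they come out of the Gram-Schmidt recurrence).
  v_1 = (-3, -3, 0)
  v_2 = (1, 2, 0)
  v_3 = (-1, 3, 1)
Orthogonal basis:
  u_1 = (-3, -3, 0)
  u_2 = (-1/2, 1/2, 0)
  u_3 = (0, 0, 1)

Apply the Gram-Schmidt recurrence
  u_1 = v_1
  u_i = v_i − Σ_{j<i} ((v_i · u_j) / (u_j · u_j)) · u_j.

Step by step this gives:
  u_1 = (-3, -3, 0)
  u_2 = (-1/2, 1/2, 0)
  u_3 = (0, 0, 1)

Orthogonality check:
  u_2 · u_1 = 0 (should be 0)
  u_3 · u_1 = 0 (should be 0)
  u_3 · u_2 = 0 (should be 0)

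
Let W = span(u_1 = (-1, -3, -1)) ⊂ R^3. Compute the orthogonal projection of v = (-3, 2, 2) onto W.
proj_W(v) = (5/11, 15/11, 5/11)

Set up U = [u_1 | ... | u_1] ∈ R^(3×1). The projector onto W = col(U) is P = U (U^T U)^(-1) U^T.
Compute U^T U =
  [11],
and U^T v = (-5).
Solve U^T U · c = U^T v for the coefficients: c = (-5/11). The projection is proj_W(v) = U c.
Check: (v - proj_W(v)) · u_1 = 0  (should be 0).
Result: proj_W(v) = (5/11, 15/11, 5/11).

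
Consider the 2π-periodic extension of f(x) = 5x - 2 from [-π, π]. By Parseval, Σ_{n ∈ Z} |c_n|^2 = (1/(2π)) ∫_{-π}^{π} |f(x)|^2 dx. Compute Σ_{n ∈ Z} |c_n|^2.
Σ |c_n|^2 = 25π^2/3 + 4

Expand and integrate term by term over [-π, π]:
  ∫ (5x)^2 dx = 25·(2π^3/3); ∫ 2·5·(-2)·x dx = 0 (odd integrand); ∫ (-2)^2 dx = 4·2π.
So (1/(2π)) ∫_{-π}^{π} (5x - 2)^2 dx = 25π^2/3 + 4 = 25π^2/3 + 4.
Parseval ⇒ Σ |c_n|^2 = 25π^2/3 + 4.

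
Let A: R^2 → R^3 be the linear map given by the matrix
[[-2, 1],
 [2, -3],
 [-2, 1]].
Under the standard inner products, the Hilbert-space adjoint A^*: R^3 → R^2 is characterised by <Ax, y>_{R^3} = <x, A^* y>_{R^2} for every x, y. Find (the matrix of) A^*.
A^* = A^T =
[[-2, 2, -2],
 [1, -3, 1]]

For real matrices with standard dot products, the defining identity <Ax, y> = <x, A^* y> gives (Ax)^T y = x^T (A^*) y, i.e. x^T A^T y = x^T (A^*) y. Since this holds for all x, y, we must have A^* = A^T. Therefore
A^* =
[[-2, 2, -2],
 [1, -3, 1]].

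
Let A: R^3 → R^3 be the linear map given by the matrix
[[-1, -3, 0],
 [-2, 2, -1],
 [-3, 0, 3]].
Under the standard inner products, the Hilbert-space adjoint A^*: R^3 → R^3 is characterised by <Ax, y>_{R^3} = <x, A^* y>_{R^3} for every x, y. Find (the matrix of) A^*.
A^* = A^T =
[[-1, -2, -3],
 [-3, 2, 0],
 [0, -1, 3]]

For real matrices with standard dot products, the defining identity <Ax, y> = <x, A^* y> gives (Ax)^T y = x^T (A^*) y, i.e. x^T A^T y = x^T (A^*) y. Since this holds for all x, y, we must have A^* = A^T. Therefore
A^* =
[[-1, -2, -3],
 [-3, 2, 0],
 [0, -1, 3]].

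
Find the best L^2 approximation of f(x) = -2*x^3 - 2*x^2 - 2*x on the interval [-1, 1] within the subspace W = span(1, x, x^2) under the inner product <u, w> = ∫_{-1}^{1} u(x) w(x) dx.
g(x) = -2*x^2 - 16*x/5

The best approximation g ∈ W is the orthogonal projection of f onto W. Writing g = a_0 + a_1 x + a_2 x^2, the coefficients solve the normal equations G · a = b where
  G_{ij} = <φ_i, φ_j> and b_i = <f, φ_i>, with φ_0 = 1, φ_1 = x, φ_2 = x^2.
G =
  [2, 0, 2/3]
  [0, 2/3, 0]
  [2/3, 0, 2/5],
b = (-4/3, -32/15, -4/5).
Solving gives a_0 = 0, a_1 = -16/5, a_2 = -2, so
  g(x) = -2*x^2 - 16*x/5.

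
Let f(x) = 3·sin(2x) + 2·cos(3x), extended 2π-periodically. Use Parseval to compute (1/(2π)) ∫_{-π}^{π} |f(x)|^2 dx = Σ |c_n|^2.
Σ |c_n|^2 = 13/2

Expand |f|^2 and use orthogonality of {sin(nx), cos(mx)} on [-π, π]:
  ∫_{-π}^{π} sin(nx)^2 dx = π, ∫ cos(mx)^2 dx = π, and cross terms integrate to 0.
So ∫_{-π}^{π} f(x)^2 dx = 3^2 · π + 2^2 · π = (9 + 4)π.
Divide by 2π: (9 + 4)/2 = 13/2.
By Parseval, this equals Σ |c_n|^2.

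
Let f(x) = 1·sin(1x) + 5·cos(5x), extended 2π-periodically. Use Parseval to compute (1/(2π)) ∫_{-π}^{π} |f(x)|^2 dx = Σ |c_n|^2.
Σ |c_n|^2 = 13

Expand |f|^2 and use orthogonality of {sin(nx), cos(mx)} on [-π, π]:
  ∫_{-π}^{π} sin(nx)^2 dx = π, ∫ cos(mx)^2 dx = π, and cross terms integrate to 0.
So ∫_{-π}^{π} f(x)^2 dx = 1^2 · π + 5^2 · π = (1 + 25)π.
Divide by 2π: (1 + 25)/2 = 13.
By Parseval, this equals Σ |c_n|^2.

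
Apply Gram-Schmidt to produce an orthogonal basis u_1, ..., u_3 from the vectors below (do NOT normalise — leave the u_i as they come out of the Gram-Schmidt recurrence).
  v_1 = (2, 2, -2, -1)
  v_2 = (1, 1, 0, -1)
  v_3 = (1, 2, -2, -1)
Orthogonal basis:
  u_1 = (2, 2, -2, -1)
  u_2 = (3/13, 3/13, 10/13, -8/13)
  u_3 = (-9/14, 5/14, -1/7, -2/7)

Apply the Gram-Schmidt recurrence
  u_1 = v_1
  u_i = v_i − Σ_{j<i} ((v_i · u_j) / (u_j · u_j)) · u_j.

Step by step this gives:
  u_1 = (2, 2, -2, -1)
  u_2 = (3/13, 3/13, 10/13, -8/13)
  u_3 = (-9/14, 5/14, -1/7, -2/7)

Orthogonality check:
  u_2 · u_1 = 0 (should be 0)
  u_3 · u_1 = 0 (should be 0)
  u_3 · u_2 = 0 (should be 0)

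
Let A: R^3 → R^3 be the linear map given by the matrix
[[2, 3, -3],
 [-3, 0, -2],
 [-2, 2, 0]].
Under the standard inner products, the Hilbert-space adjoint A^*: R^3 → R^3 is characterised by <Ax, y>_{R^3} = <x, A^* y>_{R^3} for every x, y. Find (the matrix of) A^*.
A^* = A^T =
[[2, -3, -2],
 [3, 0, 2],
 [-3, -2, 0]]

For real matrices with standard dot products, the defining identity <Ax, y> = <x, A^* y> gives (Ax)^T y = x^T (A^*) y, i.e. x^T A^T y = x^T (A^*) y. Since this holds for all x, y, we must have A^* = A^T. Therefore
A^* =
[[2, -3, -2],
 [3, 0, 2],
 [-3, -2, 0]].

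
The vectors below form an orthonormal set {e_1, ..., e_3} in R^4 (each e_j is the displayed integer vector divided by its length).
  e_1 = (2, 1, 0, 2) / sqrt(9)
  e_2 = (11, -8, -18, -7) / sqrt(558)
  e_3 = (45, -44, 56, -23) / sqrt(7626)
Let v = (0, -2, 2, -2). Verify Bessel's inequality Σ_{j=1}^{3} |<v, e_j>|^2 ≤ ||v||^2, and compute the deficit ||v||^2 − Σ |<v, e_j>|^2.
Σ |<v, e_j>|^2 = 12; ||v||^2 = 12; deficit = 0

Write each e_j = u_j / sqrt(<u_j, u_j>) where u_j is the displayed integer vector. Then <v, e_j> = <v, u_j> / sqrt(<u_j, u_j>), so |<v, e_j>|^2 = <v, u_j>^2 / <u_j, u_j>.
Coefficients: <v, e_1> = -6/sqrt(9), <v, e_2> = -6/sqrt(558), <v, e_3> = 246/sqrt(7626).
Square and sum: Σ |<v, e_j>|^2 = 12.
Compute ||v||^2 = v·v = 12.
Deficit = 12 − 12 = 0 ≥ 0, confirming Bessel's inequality. (The deficit equals ||v − Σ <v,e_j> e_j||^2, the squared distance from v to span{e_j}.)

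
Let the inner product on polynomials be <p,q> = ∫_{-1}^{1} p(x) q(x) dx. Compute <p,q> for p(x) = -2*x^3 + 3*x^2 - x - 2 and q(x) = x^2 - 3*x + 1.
<p,q> = 34/15

Expand the product: p(x)·q(x) = -2*x^5 + 9*x^4 - 12*x^3 + 4*x^2 + 5*x - 2.
∫_{-1}^{1} of each monomial x^k gives [2/(k+1) if k even, 0 if k odd]. Integrating term-by-term (or equivalently evaluating the antiderivative F(x) = -x^6/3 + 9*x^5/5 - 3*x^4 + 4*x^3/3 + 5*x^2/2 - 2*x at the endpoints):
  F(1) − F(−1) = 3/10 − (-59/30) = 34/15.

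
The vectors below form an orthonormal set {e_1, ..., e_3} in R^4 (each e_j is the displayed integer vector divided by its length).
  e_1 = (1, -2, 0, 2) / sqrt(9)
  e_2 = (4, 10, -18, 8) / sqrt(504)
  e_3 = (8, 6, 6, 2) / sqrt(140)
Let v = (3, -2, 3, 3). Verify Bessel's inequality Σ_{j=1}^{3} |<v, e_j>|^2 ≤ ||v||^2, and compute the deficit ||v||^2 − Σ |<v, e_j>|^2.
Σ |<v, e_j>|^2 = 309/10; ||v||^2 = 31; deficit = 1/10

Write each e_j = u_j / sqrt(<u_j, u_j>) where u_j is the displayed integer vector. Then <v, e_j> = <v, u_j> / sqrt(<u_j, u_j>), so |<v, e_j>|^2 = <v, u_j>^2 / <u_j, u_j>.
Coefficients: <v, e_1> = 13/sqrt(9), <v, e_2> = -38/sqrt(504), <v, e_3> = 36/sqrt(140).
Square and sum: Σ |<v, e_j>|^2 = 309/10.
Compute ||v||^2 = v·v = 31.
Deficit = 31 − 309/10 = 1/10 ≥ 0, confirming Bessel's inequality. (The deficit equals ||v − Σ <v,e_j> e_j||^2, the squared distance from v to span{e_j}.)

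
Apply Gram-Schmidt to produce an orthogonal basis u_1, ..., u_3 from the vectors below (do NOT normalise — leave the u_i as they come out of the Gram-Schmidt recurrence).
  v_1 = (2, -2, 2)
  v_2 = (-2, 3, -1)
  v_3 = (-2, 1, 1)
Orthogonal basis:
  u_1 = (2, -2, 2)
  u_2 = (0, 1, 1)
  u_3 = (-4/3, -2/3, 2/3)

Apply the Gram-Schmidt recurrence
  u_1 = v_1
  u_i = v_i − Σ_{j<i} ((v_i · u_j) / (u_j · u_j)) · u_j.

Step by step this gives:
  u_1 = (2, -2, 2)
  u_2 = (0, 1, 1)
  u_3 = (-4/3, -2/3, 2/3)

Orthogonality check:
  u_2 · u_1 = 0 (should be 0)
  u_3 · u_1 = 0 (should be 0)
  u_3 · u_2 = 0 (should be 0)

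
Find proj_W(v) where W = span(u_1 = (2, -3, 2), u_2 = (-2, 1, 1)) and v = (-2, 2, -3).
proj_W(v) = (-104/77, 214/77, -191/77)

Set up U = [u_1 | ... | u_2] ∈ R^(3×2). The projector onto W = col(U) is P = U (U^T U)^(-1) U^T.
Compute U^T U =
  [17, -5]
  [-5, 6],
and U^T v = (-16, 3).
Solve U^T U · c = U^T v for the coefficients: c = (-81/77, -29/77). The projection is proj_W(v) = U c.
Check: (v - proj_W(v)) · u_1 = 0  (should be 0).
Check: (v - proj_W(v)) · u_2 = 0  (should be 0).
Result: proj_W(v) = (-104/77, 214/77, -191/77).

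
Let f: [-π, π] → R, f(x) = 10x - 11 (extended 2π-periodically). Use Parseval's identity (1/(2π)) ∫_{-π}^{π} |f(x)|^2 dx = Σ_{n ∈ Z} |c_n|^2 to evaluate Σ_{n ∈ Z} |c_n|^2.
Σ |c_n|^2 = 100π^2/3 + 121

Expand and integrate term by term over [-π, π]:
  ∫ (10x)^2 dx = 100·(2π^3/3); ∫ 2·10·(-11)·x dx = 0 (odd integrand); ∫ (-11)^2 dx = 121·2π.
So (1/(2π)) ∫_{-π}^{π} (10x - 11)^2 dx = 100π^2/3 + 121 = 100π^2/3 + 121.
Parseval ⇒ Σ |c_n|^2 = 100π^2/3 + 121.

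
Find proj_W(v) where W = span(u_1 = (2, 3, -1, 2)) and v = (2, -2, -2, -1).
proj_W(v) = (-2/9, -1/3, 1/9, -2/9)

Set up U = [u_1 | ... | u_1] ∈ R^(4×1). The projector onto W = col(U) is P = U (U^T U)^(-1) U^T.
Compute U^T U =
  [18],
and U^T v = (-2).
Solve U^T U · c = U^T v for the coefficients: c = (-1/9). The projection is proj_W(v) = U c.
Check: (v - proj_W(v)) · u_1 = 0  (should be 0).
Result: proj_W(v) = (-2/9, -1/3, 1/9, -2/9).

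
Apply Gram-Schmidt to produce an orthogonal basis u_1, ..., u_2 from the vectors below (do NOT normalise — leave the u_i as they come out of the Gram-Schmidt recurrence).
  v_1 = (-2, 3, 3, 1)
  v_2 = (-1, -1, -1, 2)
Orthogonal basis:
  u_1 = (-2, 3, 3, 1)
  u_2 = (-27/23, -17/23, -17/23, 48/23)

Apply the Gram-Schmidt recurrence
  u_1 = v_1
  u_i = v_i − Σ_{j<i} ((v_i · u_j) / (u_j · u_j)) · u_j.

Step by step this gives:
  u_1 = (-2, 3, 3, 1)
  u_2 = (-27/23, -17/23, -17/23, 48/23)

Orthogonality check:
  u_2 · u_1 = 0 (should be 0)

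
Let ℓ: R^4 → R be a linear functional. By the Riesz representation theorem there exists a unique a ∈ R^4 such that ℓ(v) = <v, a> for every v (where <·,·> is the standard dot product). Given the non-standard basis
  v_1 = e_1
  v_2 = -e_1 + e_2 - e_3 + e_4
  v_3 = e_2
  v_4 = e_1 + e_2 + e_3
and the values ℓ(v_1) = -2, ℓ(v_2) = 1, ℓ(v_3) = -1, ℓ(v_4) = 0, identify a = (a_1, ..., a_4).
a = (-2, -1, 3, 3)

Write a = (a_1, ..., a_4) in the standard basis. For each basis vector v_i, ℓ(v_i) = <v_i, a> is a linear equation in the a_j's. Collect the n equations into a matrix system V a = ℓ, where row i of V is v_i (expressed in the standard basis). Since V is invertible (lower-triangular with 1s on the diagonal, up to permutation), solve by back-substitution:
  V =
[[1, 0, 0, 0],
 [-1, 1, -1, 1],
 [0, 1, 0, 0],
 [1, 1, 1, 0]]
  V a = (-2, 1, -1, 0)
Solving gives a = (-2, -1, 3, 3).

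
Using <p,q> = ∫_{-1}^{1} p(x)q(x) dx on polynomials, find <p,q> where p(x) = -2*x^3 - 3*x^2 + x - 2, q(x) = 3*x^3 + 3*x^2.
<p,q> = -284/35

Expand the product: p(x)·q(x) = -6*x^6 - 15*x^5 - 6*x^4 - 3*x^3 - 6*x^2.
∫_{-1}^{1} of each monomial x^k gives [2/(k+1) if k even, 0 if k odd]. Integrating term-by-term (or equivalently evaluating the antiderivative F(x) = -6*x^7/7 - 5*x^6/2 - 6*x^5/5 - 3*x^4/4 - 2*x^3 at the endpoints):
  F(1) − F(−1) = -1023/140 − (113/140) = -284/35.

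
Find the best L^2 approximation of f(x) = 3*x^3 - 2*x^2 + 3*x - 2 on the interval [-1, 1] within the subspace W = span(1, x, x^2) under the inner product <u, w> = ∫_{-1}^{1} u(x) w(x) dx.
g(x) = -2*x^2 + 24*x/5 - 2

The best approximation g ∈ W is the orthogonal projection of f onto W. Writing g = a_0 + a_1 x + a_2 x^2, the coefficients solve the normal equations G · a = b where
  G_{ij} = <φ_i, φ_j> and b_i = <f, φ_i>, with φ_0 = 1, φ_1 = x, φ_2 = x^2.
G =
  [2, 0, 2/3]
  [0, 2/3, 0]
  [2/3, 0, 2/5],
b = (-16/3, 16/5, -32/15).
Solving gives a_0 = -2, a_1 = 24/5, a_2 = -2, so
  g(x) = -2*x^2 + 24*x/5 - 2.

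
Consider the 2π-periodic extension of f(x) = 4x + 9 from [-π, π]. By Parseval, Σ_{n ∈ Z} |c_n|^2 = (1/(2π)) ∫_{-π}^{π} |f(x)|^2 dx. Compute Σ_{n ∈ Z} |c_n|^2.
Σ |c_n|^2 = 16π^2/3 + 81

Expand and integrate term by term over [-π, π]:
  ∫ (4x)^2 dx = 16·(2π^3/3); ∫ 2·4·(9)·x dx = 0 (odd integrand); ∫ 9^2 dx = 81·2π.
So (1/(2π)) ∫_{-π}^{π} (4x + 9)^2 dx = 16π^2/3 + 81 = 16π^2/3 + 81.
Parseval ⇒ Σ |c_n|^2 = 16π^2/3 + 81.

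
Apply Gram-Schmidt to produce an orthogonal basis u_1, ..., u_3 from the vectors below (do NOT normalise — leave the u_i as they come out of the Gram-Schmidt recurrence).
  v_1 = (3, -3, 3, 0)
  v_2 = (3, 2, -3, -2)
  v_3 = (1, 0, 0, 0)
Orthogonal basis:
  u_1 = (3, -3, 3, 0)
  u_2 = (11/3, 4/3, -7/3, -2)
  u_3 = (9/74, 5/37, 1/74, 11/37)

Apply the Gram-Schmidt recurrence
  u_1 = v_1
  u_i = v_i − Σ_{j<i} ((v_i · u_j) / (u_j · u_j)) · u_j.

Step by step this gives:
  u_1 = (3, -3, 3, 0)
  u_2 = (11/3, 4/3, -7/3, -2)
  u_3 = (9/74, 5/37, 1/74, 11/37)

Orthogonality check:
  u_2 · u_1 = 0 (should be 0)
  u_3 · u_1 = 0 (should be 0)
  u_3 · u_2 = 0 (should be 0)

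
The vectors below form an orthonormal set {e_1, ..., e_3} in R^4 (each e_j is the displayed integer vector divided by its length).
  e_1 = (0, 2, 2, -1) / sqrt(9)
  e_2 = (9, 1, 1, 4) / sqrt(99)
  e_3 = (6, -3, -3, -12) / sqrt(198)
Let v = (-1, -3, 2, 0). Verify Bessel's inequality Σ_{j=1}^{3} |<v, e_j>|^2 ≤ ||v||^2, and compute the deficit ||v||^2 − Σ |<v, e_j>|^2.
Σ |<v, e_j>|^2 = 3/2; ||v||^2 = 14; deficit = 25/2

Write each e_j = u_j / sqrt(<u_j, u_j>) where u_j is the displayed integer vector. Then <v, e_j> = <v, u_j> / sqrt(<u_j, u_j>), so |<v, e_j>|^2 = <v, u_j>^2 / <u_j, u_j>.
Coefficients: <v, e_1> = -2/sqrt(9), <v, e_2> = -10/sqrt(99), <v, e_3> = -3/sqrt(198).
Square and sum: Σ |<v, e_j>|^2 = 3/2.
Compute ||v||^2 = v·v = 14.
Deficit = 14 − 3/2 = 25/2 ≥ 0, confirming Bessel's inequality. (The deficit equals ||v − Σ <v,e_j> e_j||^2, the squared distance from v to span{e_j}.)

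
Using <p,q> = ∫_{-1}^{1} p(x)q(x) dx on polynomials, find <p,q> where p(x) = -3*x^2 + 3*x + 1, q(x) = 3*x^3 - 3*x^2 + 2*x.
<p,q> = 46/5

Expand the product: p(x)·q(x) = -9*x^5 + 18*x^4 - 12*x^3 + 3*x^2 + 2*x.
∫_{-1}^{1} of each monomial x^k gives [2/(k+1) if k even, 0 if k odd]. Integrating term-by-term (or equivalently evaluating the antiderivative F(x) = -3*x^6/2 + 18*x^5/5 - 3*x^4 + x^3 + x^2 at the endpoints):
  F(1) − F(−1) = 11/10 − (-81/10) = 46/5.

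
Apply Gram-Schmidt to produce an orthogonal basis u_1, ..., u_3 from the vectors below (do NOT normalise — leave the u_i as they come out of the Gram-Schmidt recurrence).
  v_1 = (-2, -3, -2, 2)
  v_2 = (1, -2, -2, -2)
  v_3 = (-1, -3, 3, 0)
Orthogonal basis:
  u_1 = (-2, -3, -2, 2)
  u_2 = (29/21, -10/7, -34/21, -50/21)
  u_3 = (-78/257, -646/257, 827/257, -220/257)

Apply the Gram-Schmidt recurrence
  u_1 = v_1
  u_i = v_i − Σ_{j<i} ((v_i · u_j) / (u_j · u_j)) · u_j.

Step by step this gives:
  u_1 = (-2, -3, -2, 2)
  u_2 = (29/21, -10/7, -34/21, -50/21)
  u_3 = (-78/257, -646/257, 827/257, -220/257)

Orthogonality check:
  u_2 · u_1 = 0 (should be 0)
  u_3 · u_1 = 0 (should be 0)
  u_3 · u_2 = 0 (should be 0)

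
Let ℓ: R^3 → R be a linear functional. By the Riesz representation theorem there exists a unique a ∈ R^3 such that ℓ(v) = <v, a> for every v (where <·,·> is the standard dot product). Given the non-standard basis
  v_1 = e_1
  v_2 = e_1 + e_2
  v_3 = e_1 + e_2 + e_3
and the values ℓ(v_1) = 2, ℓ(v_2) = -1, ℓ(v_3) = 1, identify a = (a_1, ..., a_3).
a = (2, -3, 2)

Write a = (a_1, ..., a_3) in the standard basis. For each basis vector v_i, ℓ(v_i) = <v_i, a> is a linear equation in the a_j's. Collect the n equations into a matrix system V a = ℓ, where row i of V is v_i (expressed in the standard basis). Since V is invertible (lower-triangular with 1s on the diagonal, up to permutation), solve by back-substitution:
  V =
[[1, 0, 0],
 [1, 1, 0],
 [1, 1, 1]]
  V a = (2, -1, 1)
Solving gives a = (2, -3, 2).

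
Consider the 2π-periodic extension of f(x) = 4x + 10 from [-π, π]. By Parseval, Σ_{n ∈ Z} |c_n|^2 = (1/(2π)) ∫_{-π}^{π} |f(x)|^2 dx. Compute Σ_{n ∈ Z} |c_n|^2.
Σ |c_n|^2 = 16π^2/3 + 100

Expand and integrate term by term over [-π, π]:
  ∫ (4x)^2 dx = 16·(2π^3/3); ∫ 2·4·(10)·x dx = 0 (odd integrand); ∫ 10^2 dx = 100·2π.
So (1/(2π)) ∫_{-π}^{π} (4x + 10)^2 dx = 16π^2/3 + 100 = 16π^2/3 + 100.
Parseval ⇒ Σ |c_n|^2 = 16π^2/3 + 100.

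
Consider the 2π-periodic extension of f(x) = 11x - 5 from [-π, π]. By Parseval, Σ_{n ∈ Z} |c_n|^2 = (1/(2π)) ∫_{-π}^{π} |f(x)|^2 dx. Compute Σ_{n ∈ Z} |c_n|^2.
Σ |c_n|^2 = 121π^2/3 + 25

Expand and integrate term by term over [-π, π]:
  ∫ (11x)^2 dx = 121·(2π^3/3); ∫ 2·11·(-5)·x dx = 0 (odd integrand); ∫ (-5)^2 dx = 25·2π.
So (1/(2π)) ∫_{-π}^{π} (11x - 5)^2 dx = 121π^2/3 + 25 = 121π^2/3 + 25.
Parseval ⇒ Σ |c_n|^2 = 121π^2/3 + 25.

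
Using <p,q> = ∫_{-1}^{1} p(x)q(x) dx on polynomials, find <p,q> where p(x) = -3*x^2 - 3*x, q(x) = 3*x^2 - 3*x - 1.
<p,q> = 22/5

Expand the product: p(x)·q(x) = -9*x^4 + 12*x^2 + 3*x.
∫_{-1}^{1} of each monomial x^k gives [2/(k+1) if k even, 0 if k odd]. Integrating term-by-term (or equivalently evaluating the antiderivative F(x) = -9*x^5/5 + 4*x^3 + 3*x^2/2 at the endpoints):
  F(1) − F(−1) = 37/10 − (-7/10) = 22/5.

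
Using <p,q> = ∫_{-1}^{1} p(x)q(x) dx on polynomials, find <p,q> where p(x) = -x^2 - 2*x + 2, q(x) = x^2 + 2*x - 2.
<p,q> = -42/5

Expand the product: p(x)·q(x) = -x^4 - 4*x^3 + 8*x - 4.
∫_{-1}^{1} of each monomial x^k gives [2/(k+1) if k even, 0 if k odd]. Integrating term-by-term (or equivalently evaluating the antiderivative F(x) = -x^5/5 - x^4 + 4*x^2 - 4*x at the endpoints):
  F(1) − F(−1) = -6/5 − (36/5) = -42/5.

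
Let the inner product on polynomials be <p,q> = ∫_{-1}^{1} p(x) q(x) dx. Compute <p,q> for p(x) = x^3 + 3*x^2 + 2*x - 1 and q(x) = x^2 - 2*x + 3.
<p,q> = -44/15

Expand the product: p(x)·q(x) = x^5 + x^4 - x^3 + 4*x^2 + 8*x - 3.
∫_{-1}^{1} of each monomial x^k gives [2/(k+1) if k even, 0 if k odd]. Integrating term-by-term (or equivalently evaluating the antiderivative F(x) = x^6/6 + x^5/5 - x^4/4 + 4*x^3/3 + 4*x^2 - 3*x at the endpoints):
  F(1) − F(−1) = 49/20 − (323/60) = -44/15.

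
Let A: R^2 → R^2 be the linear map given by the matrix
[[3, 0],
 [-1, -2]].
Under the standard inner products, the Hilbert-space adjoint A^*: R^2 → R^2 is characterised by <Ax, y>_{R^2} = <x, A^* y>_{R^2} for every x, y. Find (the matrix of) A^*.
A^* = A^T =
[[3, -1],
 [0, -2]]

For real matrices with standard dot products, the defining identity <Ax, y> = <x, A^* y> gives (Ax)^T y = x^T (A^*) y, i.e. x^T A^T y = x^T (A^*) y. Since this holds for all x, y, we must have A^* = A^T. Therefore
A^* =
[[3, -1],
 [0, -2]].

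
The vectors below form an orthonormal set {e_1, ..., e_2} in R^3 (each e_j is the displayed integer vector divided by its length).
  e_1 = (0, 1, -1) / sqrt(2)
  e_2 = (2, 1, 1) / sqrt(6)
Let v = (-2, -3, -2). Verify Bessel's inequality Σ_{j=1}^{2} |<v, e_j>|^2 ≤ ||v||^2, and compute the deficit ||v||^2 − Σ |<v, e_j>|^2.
Σ |<v, e_j>|^2 = 14; ||v||^2 = 17; deficit = 3

Write each e_j = u_j / sqrt(<u_j, u_j>) where u_j is the displayed integer vector. Then <v, e_j> = <v, u_j> / sqrt(<u_j, u_j>), so |<v, e_j>|^2 = <v, u_j>^2 / <u_j, u_j>.
Coefficients: <v, e_1> = -1/sqrt(2), <v, e_2> = -9/sqrt(6).
Square and sum: Σ |<v, e_j>|^2 = 14.
Compute ||v||^2 = v·v = 17.
Deficit = 17 − 14 = 3 ≥ 0, confirming Bessel's inequality. (The deficit equals ||v − Σ <v,e_j> e_j||^2, the squared distance from v to span{e_j}.)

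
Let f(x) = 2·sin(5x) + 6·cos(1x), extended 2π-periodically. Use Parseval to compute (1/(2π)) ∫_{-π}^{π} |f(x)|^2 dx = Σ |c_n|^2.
Σ |c_n|^2 = 20

Expand |f|^2 and use orthogonality of {sin(nx), cos(mx)} on [-π, π]:
  ∫_{-π}^{π} sin(nx)^2 dx = π, ∫ cos(mx)^2 dx = π, and cross terms integrate to 0.
So ∫_{-π}^{π} f(x)^2 dx = 2^2 · π + 6^2 · π = (4 + 36)π.
Divide by 2π: (4 + 36)/2 = 20.
By Parseval, this equals Σ |c_n|^2.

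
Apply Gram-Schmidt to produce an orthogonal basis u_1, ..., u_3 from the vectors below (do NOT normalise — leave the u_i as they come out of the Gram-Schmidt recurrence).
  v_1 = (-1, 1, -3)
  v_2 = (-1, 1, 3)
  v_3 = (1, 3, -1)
Orthogonal basis:
  u_1 = (-1, 1, -3)
  u_2 = (-18/11, 18/11, 12/11)
  u_3 = (2, 2, 0)

Apply the Gram-Schmidt recurrence
  u_1 = v_1
  u_i = v_i − Σ_{j<i} ((v_i · u_j) / (u_j · u_j)) · u_j.

Step by step this gives:
  u_1 = (-1, 1, -3)
  u_2 = (-18/11, 18/11, 12/11)
  u_3 = (2, 2, 0)

Orthogonality check:
  u_2 · u_1 = 0 (should be 0)
  u_3 · u_1 = 0 (should be 0)
  u_3 · u_2 = 0 (should be 0)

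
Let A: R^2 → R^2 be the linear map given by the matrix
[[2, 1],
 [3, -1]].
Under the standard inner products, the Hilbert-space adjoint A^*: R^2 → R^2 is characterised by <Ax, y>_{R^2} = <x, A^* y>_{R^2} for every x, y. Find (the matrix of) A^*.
A^* = A^T =
[[2, 3],
 [1, -1]]

For real matrices with standard dot products, the defining identity <Ax, y> = <x, A^* y> gives (Ax)^T y = x^T (A^*) y, i.e. x^T A^T y = x^T (A^*) y. Since this holds for all x, y, we must have A^* = A^T. Therefore
A^* =
[[2, 3],
 [1, -1]].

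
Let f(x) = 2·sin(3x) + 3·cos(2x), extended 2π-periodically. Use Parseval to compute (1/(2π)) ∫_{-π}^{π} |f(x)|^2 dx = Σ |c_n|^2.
Σ |c_n|^2 = 13/2

Expand |f|^2 and use orthogonality of {sin(nx), cos(mx)} on [-π, π]:
  ∫_{-π}^{π} sin(nx)^2 dx = π, ∫ cos(mx)^2 dx = π, and cross terms integrate to 0.
So ∫_{-π}^{π} f(x)^2 dx = 2^2 · π + 3^2 · π = (4 + 9)π.
Divide by 2π: (4 + 9)/2 = 13/2.
By Parseval, this equals Σ |c_n|^2.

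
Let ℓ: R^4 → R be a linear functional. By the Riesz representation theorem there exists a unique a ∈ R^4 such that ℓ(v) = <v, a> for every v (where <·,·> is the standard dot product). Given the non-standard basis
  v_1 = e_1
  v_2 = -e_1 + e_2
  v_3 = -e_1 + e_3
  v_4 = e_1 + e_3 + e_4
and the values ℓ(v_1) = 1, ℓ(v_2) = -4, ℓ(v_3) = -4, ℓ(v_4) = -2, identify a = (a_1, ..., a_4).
a = (1, -3, -3, 0)

Write a = (a_1, ..., a_4) in the standard basis. For each basis vector v_i, ℓ(v_i) = <v_i, a> is a linear equation in the a_j's. Collect the n equations into a matrix system V a = ℓ, where row i of V is v_i (expressed in the standard basis). Since V is invertible (lower-triangular with 1s on the diagonal, up to permutation), solve by back-substitution:
  V =
[[1, 0, 0, 0],
 [-1, 1, 0, 0],
 [-1, 0, 1, 0],
 [1, 0, 1, 1]]
  V a = (1, -4, -4, -2)
Solving gives a = (1, -3, -3, 0).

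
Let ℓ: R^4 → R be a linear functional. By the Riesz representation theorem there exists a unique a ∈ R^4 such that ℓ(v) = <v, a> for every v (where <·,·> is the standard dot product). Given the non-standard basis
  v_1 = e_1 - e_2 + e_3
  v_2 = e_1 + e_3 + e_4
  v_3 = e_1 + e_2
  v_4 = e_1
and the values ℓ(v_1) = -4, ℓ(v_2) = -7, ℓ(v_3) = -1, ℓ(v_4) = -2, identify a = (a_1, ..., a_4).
a = (-2, 1, -1, -4)

Write a = (a_1, ..., a_4) in the standard basis. For each basis vector v_i, ℓ(v_i) = <v_i, a> is a linear equation in the a_j's. Collect the n equations into a matrix system V a = ℓ, where row i of V is v_i (expressed in the standard basis). Since V is invertible (lower-triangular with 1s on the diagonal, up to permutation), solve by back-substitution:
  V =
[[1, -1, 1, 0],
 [1, 0, 1, 1],
 [1, 1, 0, 0],
 [1, 0, 0, 0]]
  V a = (-4, -7, -1, -2)
Solving gives a = (-2, 1, -1, -4).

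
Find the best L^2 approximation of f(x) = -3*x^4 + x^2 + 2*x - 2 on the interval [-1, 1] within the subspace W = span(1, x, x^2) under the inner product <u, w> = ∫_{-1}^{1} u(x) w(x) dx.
g(x) = -11*x^2/7 + 2*x - 61/35

The best approximation g ∈ W is the orthogonal projection of f onto W. Writing g = a_0 + a_1 x + a_2 x^2, the coefficients solve the normal equations G · a = b where
  G_{ij} = <φ_i, φ_j> and b_i = <f, φ_i>, with φ_0 = 1, φ_1 = x, φ_2 = x^2.
G =
  [2, 0, 2/3]
  [0, 2/3, 0]
  [2/3, 0, 2/5],
b = (-68/15, 4/3, -188/105).
Solving gives a_0 = -61/35, a_1 = 2, a_2 = -11/7, so
  g(x) = -11*x^2/7 + 2*x - 61/35.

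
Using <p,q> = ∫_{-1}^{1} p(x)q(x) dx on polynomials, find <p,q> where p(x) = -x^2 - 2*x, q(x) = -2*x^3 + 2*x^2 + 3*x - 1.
<p,q> = -38/15

Expand the product: p(x)·q(x) = 2*x^5 + 2*x^4 - 7*x^3 - 5*x^2 + 2*x.
∫_{-1}^{1} of each monomial x^k gives [2/(k+1) if k even, 0 if k odd]. Integrating term-by-term (or equivalently evaluating the antiderivative F(x) = x^6/3 + 2*x^5/5 - 7*x^4/4 - 5*x^3/3 + x^2 at the endpoints):
  F(1) − F(−1) = -101/60 − (17/20) = -38/15.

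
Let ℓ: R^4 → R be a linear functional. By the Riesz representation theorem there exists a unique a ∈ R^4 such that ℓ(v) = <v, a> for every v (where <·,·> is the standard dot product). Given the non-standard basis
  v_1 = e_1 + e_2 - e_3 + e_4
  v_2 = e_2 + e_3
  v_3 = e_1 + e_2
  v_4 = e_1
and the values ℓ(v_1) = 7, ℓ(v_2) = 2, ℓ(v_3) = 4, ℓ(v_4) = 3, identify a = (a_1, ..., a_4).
a = (3, 1, 1, 4)

Write a = (a_1, ..., a_4) in the standard basis. For each basis vector v_i, ℓ(v_i) = <v_i, a> is a linear equation in the a_j's. Collect the n equations into a matrix system V a = ℓ, where row i of V is v_i (expressed in the standard basis). Since V is invertible (lower-triangular with 1s on the diagonal, up to permutation), solve by back-substitution:
  V =
[[1, 1, -1, 1],
 [0, 1, 1, 0],
 [1, 1, 0, 0],
 [1, 0, 0, 0]]
  V a = (7, 2, 4, 3)
Solving gives a = (3, 1, 1, 4).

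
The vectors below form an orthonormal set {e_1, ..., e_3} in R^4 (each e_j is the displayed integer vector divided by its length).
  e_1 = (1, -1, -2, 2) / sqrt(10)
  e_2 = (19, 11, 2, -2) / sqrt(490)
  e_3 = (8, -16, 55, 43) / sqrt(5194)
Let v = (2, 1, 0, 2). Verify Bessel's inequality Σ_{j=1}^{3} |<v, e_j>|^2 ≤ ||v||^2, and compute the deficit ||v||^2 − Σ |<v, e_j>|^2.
Σ |<v, e_j>|^2 = 427/53; ||v||^2 = 9; deficit = 50/53

Write each e_j = u_j / sqrt(<u_j, u_j>) where u_j is the displayed integer vector. Then <v, e_j> = <v, u_j> / sqrt(<u_j, u_j>), so |<v, e_j>|^2 = <v, u_j>^2 / <u_j, u_j>.
Coefficients: <v, e_1> = 5/sqrt(10), <v, e_2> = 45/sqrt(490), <v, e_3> = 86/sqrt(5194).
Square and sum: Σ |<v, e_j>|^2 = 427/53.
Compute ||v||^2 = v·v = 9.
Deficit = 9 − 427/53 = 50/53 ≥ 0, confirming Bessel's inequality. (The deficit equals ||v − Σ <v,e_j> e_j||^2, the squared distance from v to span{e_j}.)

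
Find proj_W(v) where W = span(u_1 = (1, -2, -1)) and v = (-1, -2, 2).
proj_W(v) = (1/6, -1/3, -1/6)

Set up U = [u_1 | ... | u_1] ∈ R^(3×1). The projector onto W = col(U) is P = U (U^T U)^(-1) U^T.
Compute U^T U =
  [6],
and U^T v = (1).
Solve U^T U · c = U^T v for the coefficients: c = (1/6). The projection is proj_W(v) = U c.
Check: (v - proj_W(v)) · u_1 = 0  (should be 0).
Result: proj_W(v) = (1/6, -1/3, -1/6).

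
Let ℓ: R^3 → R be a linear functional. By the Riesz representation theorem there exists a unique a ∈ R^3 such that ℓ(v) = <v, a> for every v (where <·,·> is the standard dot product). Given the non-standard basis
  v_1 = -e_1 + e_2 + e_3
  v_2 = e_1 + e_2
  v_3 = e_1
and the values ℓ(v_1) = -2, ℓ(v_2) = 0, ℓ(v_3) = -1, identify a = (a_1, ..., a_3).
a = (-1, 1, -4)

Write a = (a_1, ..., a_3) in the standard basis. For each basis vector v_i, ℓ(v_i) = <v_i, a> is a linear equation in the a_j's. Collect the n equations into a matrix system V a = ℓ, where row i of V is v_i (expressed in the standard basis). Since V is invertible (lower-triangular with 1s on the diagonal, up to permutation), solve by back-substitution:
  V =
[[-1, 1, 1],
 [1, 1, 0],
 [1, 0, 0]]
  V a = (-2, 0, -1)
Solving gives a = (-1, 1, -4).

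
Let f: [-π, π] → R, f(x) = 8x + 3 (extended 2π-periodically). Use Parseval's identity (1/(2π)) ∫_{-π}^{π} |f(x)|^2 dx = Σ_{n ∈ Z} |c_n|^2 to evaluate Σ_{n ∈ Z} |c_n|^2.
Σ |c_n|^2 = 64π^2/3 + 9

Expand and integrate term by term over [-π, π]:
  ∫ (8x)^2 dx = 64·(2π^3/3); ∫ 2·8·(3)·x dx = 0 (odd integrand); ∫ 3^2 dx = 9·2π.
So (1/(2π)) ∫_{-π}^{π} (8x + 3)^2 dx = 64π^2/3 + 9 = 64π^2/3 + 9.
Parseval ⇒ Σ |c_n|^2 = 64π^2/3 + 9.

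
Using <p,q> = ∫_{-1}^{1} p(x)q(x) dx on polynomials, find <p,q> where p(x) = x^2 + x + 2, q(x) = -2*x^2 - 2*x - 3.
<p,q> = -94/5

Expand the product: p(x)·q(x) = -2*x^4 - 4*x^3 - 9*x^2 - 7*x - 6.
∫_{-1}^{1} of each monomial x^k gives [2/(k+1) if k even, 0 if k odd]. Integrating term-by-term (or equivalently evaluating the antiderivative F(x) = -2*x^5/5 - x^4 - 3*x^3 - 7*x^2/2 - 6*x at the endpoints):
  F(1) − F(−1) = -139/10 − (49/10) = -94/5.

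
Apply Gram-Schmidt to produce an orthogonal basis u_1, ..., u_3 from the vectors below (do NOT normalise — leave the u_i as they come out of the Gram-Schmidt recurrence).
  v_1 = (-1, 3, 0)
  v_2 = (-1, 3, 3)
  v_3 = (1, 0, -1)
Orthogonal basis:
  u_1 = (-1, 3, 0)
  u_2 = (0, 0, 3)
  u_3 = (9/10, 3/10, 0)

Apply the Gram-Schmidt recurrence
  u_1 = v_1
  u_i = v_i − Σ_{j<i} ((v_i · u_j) / (u_j · u_j)) · u_j.

Step by step this gives:
  u_1 = (-1, 3, 0)
  u_2 = (0, 0, 3)
  u_3 = (9/10, 3/10, 0)

Orthogonality check:
  u_2 · u_1 = 0 (should be 0)
  u_3 · u_1 = 0 (should be 0)
  u_3 · u_2 = 0 (should be 0)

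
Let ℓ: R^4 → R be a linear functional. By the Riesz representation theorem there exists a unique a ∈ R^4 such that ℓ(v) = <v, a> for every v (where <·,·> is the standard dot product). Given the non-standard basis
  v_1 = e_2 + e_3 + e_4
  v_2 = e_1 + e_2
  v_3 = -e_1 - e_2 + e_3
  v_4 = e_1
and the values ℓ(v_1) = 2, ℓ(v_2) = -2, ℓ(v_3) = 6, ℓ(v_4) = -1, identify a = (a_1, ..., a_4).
a = (-1, -1, 4, -1)

Write a = (a_1, ..., a_4) in the standard basis. For each basis vector v_i, ℓ(v_i) = <v_i, a> is a linear equation in the a_j's. Collect the n equations into a matrix system V a = ℓ, where row i of V is v_i (expressed in the standard basis). Since V is invertible (lower-triangular with 1s on the diagonal, up to permutation), solve by back-substitution:
  V =
[[0, 1, 1, 1],
 [1, 1, 0, 0],
 [-1, -1, 1, 0],
 [1, 0, 0, 0]]
  V a = (2, -2, 6, -1)
Solving gives a = (-1, -1, 4, -1).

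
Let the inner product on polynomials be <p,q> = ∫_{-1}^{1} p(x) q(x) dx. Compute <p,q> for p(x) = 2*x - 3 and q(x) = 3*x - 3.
<p,q> = 22

Expand the product: p(x)·q(x) = 6*x^2 - 15*x + 9.
∫_{-1}^{1} of each monomial x^k gives [2/(k+1) if k even, 0 if k odd]. Integrating term-by-term (or equivalently evaluating the antiderivative F(x) = 2*x^3 - 15*x^2/2 + 9*x at the endpoints):
  F(1) − F(−1) = 7/2 − (-37/2) = 22.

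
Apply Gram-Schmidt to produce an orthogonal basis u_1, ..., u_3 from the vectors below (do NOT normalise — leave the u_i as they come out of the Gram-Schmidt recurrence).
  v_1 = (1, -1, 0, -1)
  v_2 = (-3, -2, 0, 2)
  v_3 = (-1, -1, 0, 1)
Orthogonal basis:
  u_1 = (1, -1, 0, -1)
  u_2 = (-2, -3, 0, 1)
  u_3 = (4/21, -1/21, 0, 5/21)

Apply the Gram-Schmidt recurrence
  u_1 = v_1
  u_i = v_i − Σ_{j<i} ((v_i · u_j) / (u_j · u_j)) · u_j.

Step by step this gives:
  u_1 = (1, -1, 0, -1)
  u_2 = (-2, -3, 0, 1)
  u_3 = (4/21, -1/21, 0, 5/21)

Orthogonality check:
  u_2 · u_1 = 0 (should be 0)
  u_3 · u_1 = 0 (should be 0)
  u_3 · u_2 = 0 (should be 0)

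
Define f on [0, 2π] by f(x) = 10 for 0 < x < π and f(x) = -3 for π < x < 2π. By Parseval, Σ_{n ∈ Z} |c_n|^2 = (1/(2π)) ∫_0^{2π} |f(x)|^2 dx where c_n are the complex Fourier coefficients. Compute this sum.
Σ |c_n|^2 = 109/2

Parseval equates the L^2 energy of f (normalised by 1/(2π)) with the ℓ^2 sum of its Fourier coefficients: (1/(2π)) ∫_0^{2π} |f|^2 = Σ |c_n|^2.
Compute the left side: (1/(2π)) [∫_0^π 10^2 dx + ∫_π^{2π} (-3)^2 dx] = (1/(2π)) · (100π + 9π) = (100 + 9)/2 = 109/2.
So Σ_{n ∈ Z} |c_n|^2 = 109/2.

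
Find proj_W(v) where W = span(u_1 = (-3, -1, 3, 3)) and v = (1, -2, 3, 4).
proj_W(v) = (-15/7, -5/7, 15/7, 15/7)

Set up U = [u_1 | ... | u_1] ∈ R^(4×1). The projector onto W = col(U) is P = U (U^T U)^(-1) U^T.
Compute U^T U =
  [28],
and U^T v = (20).
Solve U^T U · c = U^T v for the coefficients: c = (5/7). The projection is proj_W(v) = U c.
Check: (v - proj_W(v)) · u_1 = 0  (should be 0).
Result: proj_W(v) = (-15/7, -5/7, 15/7, 15/7).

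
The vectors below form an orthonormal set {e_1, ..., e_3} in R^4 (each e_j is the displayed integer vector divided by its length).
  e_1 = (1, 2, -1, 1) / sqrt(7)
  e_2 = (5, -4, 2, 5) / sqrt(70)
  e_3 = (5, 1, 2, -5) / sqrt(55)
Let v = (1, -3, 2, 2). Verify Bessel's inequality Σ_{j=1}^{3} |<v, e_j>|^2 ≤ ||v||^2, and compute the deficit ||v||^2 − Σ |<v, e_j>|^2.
Σ |<v, e_j>|^2 = 387/22; ||v||^2 = 18; deficit = 9/22

Write each e_j = u_j / sqrt(<u_j, u_j>) where u_j is the displayed integer vector. Then <v, e_j> = <v, u_j> / sqrt(<u_j, u_j>), so |<v, e_j>|^2 = <v, u_j>^2 / <u_j, u_j>.
Coefficients: <v, e_1> = -5/sqrt(7), <v, e_2> = 31/sqrt(70), <v, e_3> = -4/sqrt(55).
Square and sum: Σ |<v, e_j>|^2 = 387/22.
Compute ||v||^2 = v·v = 18.
Deficit = 18 − 387/22 = 9/22 ≥ 0, confirming Bessel's inequality. (The deficit equals ||v − Σ <v,e_j> e_j||^2, the squared distance from v to span{e_j}.)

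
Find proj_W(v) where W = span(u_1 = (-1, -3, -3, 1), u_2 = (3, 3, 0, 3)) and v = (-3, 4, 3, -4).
proj_W(v) = (-1, 33/17, 75/17, -67/17)

Set up U = [u_1 | ... | u_2] ∈ R^(4×2). The projector onto W = col(U) is P = U (U^T U)^(-1) U^T.
Compute U^T U =
  [20, -9]
  [-9, 27],
and U^T v = (-22, -9).
Solve U^T U · c = U^T v for the coefficients: c = (-25/17, -14/17). The projection is proj_W(v) = U c.
Check: (v - proj_W(v)) · u_1 = 0  (should be 0).
Check: (v - proj_W(v)) · u_2 = 0  (should be 0).
Result: proj_W(v) = (-1, 33/17, 75/17, -67/17).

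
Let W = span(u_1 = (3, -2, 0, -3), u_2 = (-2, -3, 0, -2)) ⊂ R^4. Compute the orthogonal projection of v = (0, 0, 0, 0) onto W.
proj_W(v) = (0, 0, 0, 0)

Set up U = [u_1 | ... | u_2] ∈ R^(4×2). The projector onto W = col(U) is P = U (U^T U)^(-1) U^T.
Compute U^T U =
  [22, 6]
  [6, 17],
and U^T v = (0, 0).
Solve U^T U · c = U^T v for the coefficients: c = (0, 0). The projection is proj_W(v) = U c.
Check: (v - proj_W(v)) · u_1 = 0  (should be 0).
Check: (v - proj_W(v)) · u_2 = 0  (should be 0).
Result: proj_W(v) = (0, 0, 0, 0).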